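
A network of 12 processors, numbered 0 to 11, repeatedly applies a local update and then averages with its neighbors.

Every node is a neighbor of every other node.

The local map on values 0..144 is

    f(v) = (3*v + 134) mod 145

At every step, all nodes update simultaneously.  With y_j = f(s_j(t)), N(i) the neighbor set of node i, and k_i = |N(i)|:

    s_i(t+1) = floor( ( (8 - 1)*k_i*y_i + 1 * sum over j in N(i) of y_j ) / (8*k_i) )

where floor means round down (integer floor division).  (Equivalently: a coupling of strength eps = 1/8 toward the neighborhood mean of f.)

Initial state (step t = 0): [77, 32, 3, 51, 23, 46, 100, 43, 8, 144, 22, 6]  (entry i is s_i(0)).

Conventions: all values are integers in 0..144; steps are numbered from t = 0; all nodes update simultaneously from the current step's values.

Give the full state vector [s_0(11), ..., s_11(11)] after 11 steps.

Answer: [33, 30, 9, 9, 98, 22, 22, 111, 52, 71, 111, 79]

Derivation:
t=0: [77, 32, 3, 51, 23, 46, 100, 43, 8, 144, 22, 6]
t=1: [77, 85, 135, 135, 62, 122, 136, 114, 23, 125, 59, 18]
t=2: [74, 94, 99, 99, 35, 65, 101, 44, 59, 73, 27, 46]
t=3: [68, 120, 133, 133, 92, 45, 13, 115, 29, 65, 71, 121]
t=4: [51, 60, 94, 94, 113, 116, 33, 47, 75, 43, 58, 63]
t=5: [133, 31, 119, 119, 43, 51, 86, 123, 70, 112, 26, 39]
t=6: [95, 82, 59, 59, 113, 133, 99, 69, 57, 41, 69, 102]
t=7: [120, 86, 26, 26, 41, 93, 130, 52, 21, 105, 52, 13]
t=8: [59, 96, 65, 65, 104, 114, 84, 8, 53, 20, 8, 32]
t=9: [24, 120, 39, 39, 15, 41, 89, 17, 8, 48, 17, 79]
t=10: [62, 61, 101, 101, 39, 106, 106, 44, 21, 125, 44, 80]
t=11: [33, 30, 9, 9, 98, 22, 22, 111, 52, 71, 111, 79]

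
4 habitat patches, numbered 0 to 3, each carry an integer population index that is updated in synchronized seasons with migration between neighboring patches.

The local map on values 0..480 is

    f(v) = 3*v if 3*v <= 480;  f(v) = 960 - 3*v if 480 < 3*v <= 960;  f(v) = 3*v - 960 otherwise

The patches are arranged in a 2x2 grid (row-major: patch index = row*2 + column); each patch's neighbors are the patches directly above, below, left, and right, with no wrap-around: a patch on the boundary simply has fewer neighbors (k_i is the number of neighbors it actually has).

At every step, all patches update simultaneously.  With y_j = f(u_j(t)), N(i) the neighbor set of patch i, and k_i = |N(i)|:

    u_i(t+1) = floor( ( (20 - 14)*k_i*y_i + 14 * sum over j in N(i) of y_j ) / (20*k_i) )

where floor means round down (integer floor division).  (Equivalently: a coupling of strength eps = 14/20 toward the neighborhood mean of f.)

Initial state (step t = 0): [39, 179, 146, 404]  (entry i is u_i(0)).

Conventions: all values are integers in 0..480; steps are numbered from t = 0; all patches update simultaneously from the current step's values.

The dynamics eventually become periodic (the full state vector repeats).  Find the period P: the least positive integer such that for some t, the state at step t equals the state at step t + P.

Simulating step by step:
t=0: [39, 179, 146, 404]
t=1: [336, 256, 260, 376]
t=2: [144, 133, 129, 180]
t=3: [404, 417, 414, 401]
t=4: [276, 260, 257, 273]
t=5: [168, 149, 152, 171]
t=6: [452, 450, 452, 450]
t=7: [393, 392, 393, 392]
t=8: [217, 217, 217, 217]
t=9: [309, 309, 309, 309]
t=10: [33, 33, 33, 33]
t=11: [99, 99, 99, 99]
t=12: [297, 297, 297, 297]
t=13: [69, 69, 69, 69]
t=14: [207, 207, 207, 207]
t=15: [339, 339, 339, 339]
t=16: [57, 57, 57, 57]
t=17: [171, 171, 171, 171]
t=18: [447, 447, 447, 447]
t=19: [381, 381, 381, 381]
t=20: [183, 183, 183, 183]
t=21: [411, 411, 411, 411]
t=22: [273, 273, 273, 273]
t=23: [141, 141, 141, 141]
t=24: [423, 423, 423, 423]
t=25: [309, 309, 309, 309]

Answer: 16
Key observation: The state at step 9, [309, 309, 309, 309], reappears at step 25 — and no state repeats earlier — so the cycle the system enters has period 16.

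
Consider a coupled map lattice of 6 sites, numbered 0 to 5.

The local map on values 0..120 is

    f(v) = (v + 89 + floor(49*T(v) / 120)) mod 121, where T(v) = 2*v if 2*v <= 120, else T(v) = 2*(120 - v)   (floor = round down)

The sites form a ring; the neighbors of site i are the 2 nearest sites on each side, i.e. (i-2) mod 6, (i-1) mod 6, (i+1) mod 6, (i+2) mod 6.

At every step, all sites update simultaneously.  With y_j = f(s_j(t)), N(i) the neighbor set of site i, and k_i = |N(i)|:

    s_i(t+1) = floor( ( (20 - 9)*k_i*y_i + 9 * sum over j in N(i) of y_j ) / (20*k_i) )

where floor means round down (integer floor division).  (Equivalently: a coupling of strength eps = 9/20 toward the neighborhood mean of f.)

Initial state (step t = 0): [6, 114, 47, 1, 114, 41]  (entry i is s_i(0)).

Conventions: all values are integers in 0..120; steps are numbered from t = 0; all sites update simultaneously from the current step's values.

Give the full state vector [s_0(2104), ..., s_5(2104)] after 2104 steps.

Answer: [80, 80, 80, 80, 80, 80]
Key observation: The state at step 3, [80, 80, 80, 80, 80, 80], reappears at step 4: the system is in a cycle of period 1 from step 3 on.  Therefore the state at step 2104 equals the state at step 3 + ((2104 - 3) mod 1) = 3, which is [80, 80, 80, 80, 80, 80].

Derivation:
t=0: [6, 114, 47, 1, 114, 41]
t=1: [84, 79, 69, 79, 79, 63]
t=2: [79, 79, 79, 79, 79, 78]
t=3: [80, 80, 80, 80, 80, 80]
t=4: [80, 80, 80, 80, 80, 80]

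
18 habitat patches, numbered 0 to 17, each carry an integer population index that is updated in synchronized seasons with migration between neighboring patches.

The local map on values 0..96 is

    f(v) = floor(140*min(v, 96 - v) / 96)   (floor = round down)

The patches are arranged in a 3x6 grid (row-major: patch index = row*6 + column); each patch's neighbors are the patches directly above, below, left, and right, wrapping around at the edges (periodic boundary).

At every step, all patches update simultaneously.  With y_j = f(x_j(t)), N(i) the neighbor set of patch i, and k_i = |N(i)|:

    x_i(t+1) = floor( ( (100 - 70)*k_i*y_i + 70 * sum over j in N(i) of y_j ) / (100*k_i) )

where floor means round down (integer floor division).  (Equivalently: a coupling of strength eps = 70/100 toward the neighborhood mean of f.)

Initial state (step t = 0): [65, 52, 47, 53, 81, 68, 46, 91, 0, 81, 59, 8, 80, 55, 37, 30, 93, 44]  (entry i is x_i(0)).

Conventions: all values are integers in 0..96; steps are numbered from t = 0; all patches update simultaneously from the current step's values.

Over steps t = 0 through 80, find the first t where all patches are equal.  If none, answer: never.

Answer: 25
Key observation: Synchronization is absorbing here: once all patches are equal they stay equal, and step 25 is the first all-equal step.

Derivation:
t=0: [65, 52, 47, 53, 81, 68, 46, 91, 0, 81, 59, 8, 80, 55, 37, 30, 93, 44]  (not all equal)
t=1: [47, 50, 51, 45, 34, 36, 35, 35, 26, 33, 25, 42, 48, 43, 45, 37, 32, 32]  (not all equal)
t=2: [62, 63, 60, 57, 49, 54, 59, 53, 51, 47, 46, 50, 60, 62, 57, 55, 46, 53]  (not all equal)
t=3: [52, 51, 54, 60, 64, 61, 56, 56, 61, 63, 67, 62, 52, 52, 56, 60, 64, 61]  (not all equal)
t=4: [60, 62, 57, 51, 47, 52, 58, 59, 54, 48, 45, 50, 60, 62, 57, 51, 47, 52]  (not all equal)
t=5: [54, 51, 57, 64, 66, 63, 55, 53, 59, 65, 67, 63, 54, 51, 57, 64, 66, 63]  (not all equal)
t=6: [59, 62, 55, 47, 44, 49, 58, 60, 54, 46, 43, 48, 59, 62, 55, 47, 44, 49]  (not all equal)
t=7: [55, 51, 59, 65, 65, 65, 56, 53, 59, 65, 64, 65, 55, 51, 59, 65, 65, 65]  (not all equal)
t=8: [57, 61, 53, 46, 45, 47, 56, 60, 53, 46, 45, 47, 57, 61, 53, 46, 45, 47]  (not all equal)
t=9: [57, 53, 60, 65, 65, 65, 58, 54, 61, 65, 65, 65, 57, 53, 60, 65, 65, 65]  (not all equal)
t=10: [54, 59, 52, 46, 45, 46, 54, 58, 52, 46, 45, 46, 54, 59, 52, 46, 45, 46]  (not all equal)
t=11: [60, 56, 62, 66, 65, 65, 61, 56, 62, 66, 65, 65, 60, 56, 62, 66, 65, 65]  (not all equal)
t=12: [51, 55, 49, 44, 44, 46, 51, 55, 49, 44, 44, 46, 51, 55, 49, 44, 44, 46]  (not all equal)
t=13: [64, 61, 65, 64, 64, 66, 64, 61, 65, 64, 64, 66, 64, 61, 65, 64, 64, 66]  (not all equal)
t=14: [46, 49, 46, 45, 45, 44, 46, 49, 46, 45, 45, 44, 46, 49, 46, 45, 45, 44]  (not all equal)
t=15: [66, 67, 66, 65, 64, 64, 66, 67, 66, 65, 64, 64, 66, 67, 66, 65, 64, 64]  (not all equal)
t=16: [43, 42, 43, 44, 45, 45, 43, 42, 43, 44, 45, 45, 43, 42, 43, 44, 45, 45]  (not all equal)
t=17: [62, 61, 62, 63, 64, 64, 62, 61, 62, 63, 64, 64, 62, 61, 62, 63, 64, 64]  (not all equal)
t=18: [48, 50, 49, 47, 46, 46, 48, 50, 49, 47, 46, 46, 48, 50, 49, 47, 46, 46]  (not all equal)
t=19: [68, 67, 67, 67, 67, 67, 68, 67, 67, 67, 67, 67, 68, 67, 67, 67, 67, 67]  (not all equal)
t=20: [40, 41, 42, 42, 42, 41, 40, 41, 42, 42, 42, 41, 40, 41, 42, 42, 42, 41]  (not all equal)
t=21: [58, 59, 60, 61, 60, 59, 58, 59, 60, 61, 60, 59, 58, 59, 60, 61, 60, 59]  (not all equal)
t=22: [54, 53, 52, 51, 52, 53, 54, 53, 52, 51, 52, 53, 54, 53, 52, 51, 52, 53]  (not all equal)
t=23: [61, 62, 63, 64, 63, 62, 61, 62, 63, 64, 63, 62, 61, 62, 63, 64, 63, 62]  (not all equal)
t=24: [50, 49, 47, 46, 47, 49, 50, 49, 47, 46, 47, 49, 50, 49, 47, 46, 47, 49]  (not all equal)
t=25: [67, 67, 67, 67, 67, 67, 67, 67, 67, 67, 67, 67, 67, 67, 67, 67, 67, 67]  (all equal)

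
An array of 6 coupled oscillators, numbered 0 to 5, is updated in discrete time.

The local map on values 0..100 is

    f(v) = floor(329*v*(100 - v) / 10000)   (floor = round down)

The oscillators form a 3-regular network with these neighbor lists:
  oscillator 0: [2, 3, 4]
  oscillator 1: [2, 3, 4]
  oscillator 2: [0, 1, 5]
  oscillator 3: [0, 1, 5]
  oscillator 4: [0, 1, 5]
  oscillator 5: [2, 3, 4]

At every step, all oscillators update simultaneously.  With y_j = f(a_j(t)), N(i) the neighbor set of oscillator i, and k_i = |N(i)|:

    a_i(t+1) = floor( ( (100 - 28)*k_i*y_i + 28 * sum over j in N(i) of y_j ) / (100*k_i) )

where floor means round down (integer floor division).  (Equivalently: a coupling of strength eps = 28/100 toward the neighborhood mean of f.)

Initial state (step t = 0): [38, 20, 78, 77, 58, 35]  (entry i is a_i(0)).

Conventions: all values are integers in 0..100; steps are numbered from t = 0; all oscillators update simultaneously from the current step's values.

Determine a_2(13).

Simulating step by step:
t=0: [38, 20, 78, 77, 58, 35]
t=1: [73, 55, 59, 60, 76, 71]
t=2: [66, 78, 76, 75, 62, 68]
t=3: [71, 58, 61, 62, 74, 69]
t=4: [68, 77, 76, 75, 65, 70]
t=5: [69, 59, 61, 62, 71, 67]
t=6: [71, 77, 76, 76, 68, 72]
t=7: [66, 59, 61, 61, 68, 65]
t=8: [73, 78, 77, 77, 72, 74]
t=9: [63, 57, 58, 58, 64, 62]
t=10: [76, 79, 79, 79, 75, 77]
t=11: [58, 54, 54, 54, 59, 57]
t=12: [80, 80, 80, 80, 79, 80]
t=13: [52, 52, 52, 52, 53, 52]

Answer: a_2(13) = 52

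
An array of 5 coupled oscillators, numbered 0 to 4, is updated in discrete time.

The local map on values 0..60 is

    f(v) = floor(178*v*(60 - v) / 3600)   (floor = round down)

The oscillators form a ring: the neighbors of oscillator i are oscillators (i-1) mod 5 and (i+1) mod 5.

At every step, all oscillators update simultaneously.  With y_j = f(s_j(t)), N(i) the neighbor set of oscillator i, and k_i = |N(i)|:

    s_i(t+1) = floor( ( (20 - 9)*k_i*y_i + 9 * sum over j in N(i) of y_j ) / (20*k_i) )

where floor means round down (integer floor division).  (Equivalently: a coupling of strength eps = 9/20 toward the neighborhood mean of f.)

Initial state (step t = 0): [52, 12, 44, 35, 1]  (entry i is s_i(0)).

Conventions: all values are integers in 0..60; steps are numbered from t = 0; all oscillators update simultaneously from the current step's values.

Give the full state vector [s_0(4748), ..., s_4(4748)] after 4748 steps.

Answer: [40, 40, 40, 40, 40]
Key observation: The state at step 7, [39, 39, 39, 39, 39], reappears at step 9: the system is in a cycle of period 2 from step 7 on.  Therefore the state at step 4748 equals the state at step 7 + ((4748 - 7) mod 2) = 8, which is [40, 40, 40, 40, 40].

Derivation:
t=0: [52, 12, 44, 35, 1]
t=1: [17, 27, 34, 31, 15]
t=2: [37, 41, 43, 41, 36]
t=3: [41, 38, 36, 38, 41]
t=4: [38, 40, 41, 40, 38]
t=5: [40, 39, 38, 39, 40]
t=6: [39, 40, 40, 40, 39]
t=7: [39, 39, 39, 39, 39]
t=8: [40, 40, 40, 40, 40]
t=9: [39, 39, 39, 39, 39]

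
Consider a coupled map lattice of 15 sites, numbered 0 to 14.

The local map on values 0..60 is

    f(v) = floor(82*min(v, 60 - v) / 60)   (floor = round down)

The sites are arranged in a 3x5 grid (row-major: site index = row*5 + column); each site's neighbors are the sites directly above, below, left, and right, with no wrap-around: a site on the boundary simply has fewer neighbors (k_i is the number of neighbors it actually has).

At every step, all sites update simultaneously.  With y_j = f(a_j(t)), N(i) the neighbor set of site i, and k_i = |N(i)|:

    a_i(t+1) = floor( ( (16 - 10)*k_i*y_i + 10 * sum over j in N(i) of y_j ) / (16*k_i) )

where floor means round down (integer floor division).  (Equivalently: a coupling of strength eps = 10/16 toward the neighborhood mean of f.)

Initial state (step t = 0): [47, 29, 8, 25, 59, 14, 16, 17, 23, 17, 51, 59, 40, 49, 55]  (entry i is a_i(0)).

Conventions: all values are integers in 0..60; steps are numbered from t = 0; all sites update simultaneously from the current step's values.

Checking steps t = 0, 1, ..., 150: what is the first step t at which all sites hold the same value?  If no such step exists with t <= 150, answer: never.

Simulating step by step:
t=0: [47, 29, 8, 25, 59, 14, 16, 17, 23, 17, 51, 59, 40, 49, 55]  (not all equal)
t=1: [24, 24, 23, 21, 18, 17, 20, 22, 26, 16, 10, 12, 18, 18, 14]  (not all equal)
t=2: [29, 30, 30, 29, 24, 23, 25, 29, 29, 24, 17, 19, 23, 25, 21]  (not all equal)
t=3: [37, 39, 40, 37, 34, 31, 34, 37, 37, 32, 26, 27, 32, 33, 31]  (not all equal)
t=4: [32, 29, 28, 31, 34, 35, 34, 32, 32, 36, 36, 36, 35, 36, 37]  (not all equal)
t=5: [37, 37, 38, 37, 35, 34, 35, 36, 36, 33, 32, 33, 34, 33, 31]  (not all equal)
t=6: [32, 31, 30, 31, 33, 34, 33, 32, 33, 35, 36, 35, 34, 35, 37]  (not all equal)
t=7: [37, 38, 39, 38, 36, 35, 36, 37, 36, 34, 33, 34, 35, 34, 32]  (not all equal)
t=8: [31, 30, 29, 30, 32, 33, 32, 31, 32, 34, 35, 34, 33, 34, 36]  (not all equal)
t=9: [38, 39, 39, 39, 38, 36, 37, 38, 37, 35, 34, 35, 36, 35, 33]  (not all equal)
t=10: [30, 29, 28, 29, 30, 32, 31, 30, 31, 32, 33, 33, 32, 33, 34]  (not all equal)
t=11: [39, 39, 39, 39, 39, 38, 38, 39, 38, 38, 36, 37, 37, 36, 36]  (not all equal)
t=12: [28, 28, 28, 28, 28, 30, 29, 29, 29, 30, 31, 31, 30, 31, 31]  (not all equal)
t=13: [38, 38, 38, 38, 38, 39, 39, 39, 39, 39, 39, 39, 39, 39, 39]  (not all equal)
t=14: [29, 29, 29, 29, 29, 28, 28, 28, 28, 28, 28, 28, 28, 28, 28]  (not all equal)
t=15: [38, 38, 38, 38, 38, 38, 38, 38, 38, 38, 38, 38, 38, 38, 38]  (all equal)

Answer: 15
Key observation: Synchronization is absorbing here: once all sites are equal they stay equal, and step 15 is the first all-equal step.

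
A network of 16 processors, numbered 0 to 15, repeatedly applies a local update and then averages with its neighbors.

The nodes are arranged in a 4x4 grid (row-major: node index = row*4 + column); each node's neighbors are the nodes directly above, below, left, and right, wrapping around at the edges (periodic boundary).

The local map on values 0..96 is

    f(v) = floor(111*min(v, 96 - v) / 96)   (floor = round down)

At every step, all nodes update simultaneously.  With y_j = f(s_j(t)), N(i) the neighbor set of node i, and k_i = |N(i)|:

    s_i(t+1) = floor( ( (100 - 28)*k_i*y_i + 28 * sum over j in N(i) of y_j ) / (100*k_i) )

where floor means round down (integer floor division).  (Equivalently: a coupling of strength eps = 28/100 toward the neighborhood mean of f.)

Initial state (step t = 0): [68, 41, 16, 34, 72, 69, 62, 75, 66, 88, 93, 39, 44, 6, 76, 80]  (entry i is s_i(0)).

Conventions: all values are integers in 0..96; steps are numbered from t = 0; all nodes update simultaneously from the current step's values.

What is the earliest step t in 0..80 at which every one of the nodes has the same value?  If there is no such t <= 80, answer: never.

Simulating step by step:
t=0: [68, 41, 16, 34, 72, 69, 62, 75, 66, 88, 93, 39, 44, 6, 76, 80]  (not all equal)
t=1: [34, 39, 23, 34, 27, 30, 33, 27, 33, 11, 10, 37, 42, 13, 19, 23]  (not all equal)
t=2: [39, 40, 28, 36, 32, 33, 34, 32, 36, 15, 15, 37, 42, 19, 20, 29]  (not all equal)
t=3: [44, 42, 33, 39, 37, 37, 36, 37, 39, 20, 20, 39, 44, 24, 23, 34]  (not all equal)
t=4: [48, 45, 38, 44, 42, 41, 39, 42, 43, 26, 26, 42, 47, 29, 27, 39]  (not all equal)
t=5: [53, 49, 43, 49, 48, 46, 44, 47, 47, 32, 32, 46, 51, 35, 32, 45]  (not all equal)
t=6: [50, 52, 48, 53, 54, 51, 49, 53, 52, 39, 39, 51, 51, 41, 39, 51]  (not all equal)
t=7: [52, 50, 53, 49, 48, 51, 52, 49, 49, 45, 46, 51, 51, 47, 46, 51]  (not all equal)
t=8: [50, 52, 49, 53, 54, 52, 50, 53, 53, 52, 52, 52, 52, 53, 52, 52]  (not all equal)
t=9: [51, 50, 53, 49, 48, 50, 52, 49, 49, 49, 50, 49, 50, 49, 50, 49]  (not all equal)
t=10: [52, 52, 49, 53, 54, 53, 50, 53, 54, 53, 52, 53, 53, 53, 52, 53]  (not all equal)
t=11: [49, 50, 53, 49, 48, 49, 52, 49, 48, 49, 50, 49, 49, 49, 50, 49]  (not all equal)
t=12: [54, 52, 49, 53, 54, 53, 50, 53, 54, 54, 52, 54, 54, 53, 52, 53]  (not all equal)
t=13: [48, 50, 53, 49, 48, 49, 52, 49, 48, 48, 49, 48, 48, 49, 50, 48]  (not all equal)
t=14: [54, 53, 49, 53, 54, 53, 50, 53, 55, 54, 53, 54, 54, 54, 53, 54]  (not all equal)
t=15: [48, 49, 52, 49, 48, 49, 52, 49, 47, 48, 49, 48, 47, 48, 49, 48]  (not all equal)
t=16: [54, 53, 50, 53, 54, 53, 50, 53, 54, 54, 53, 54, 54, 54, 53, 54]  (not all equal)
t=17: [48, 49, 52, 49, 48, 49, 52, 49, 48, 48, 49, 48, 48, 48, 49, 48]  (not all equal)
t=18: [54, 53, 50, 53, 54, 53, 50, 53, 55, 54, 53, 54, 55, 54, 53, 54]  (not all equal)
t=19: [48, 49, 52, 49, 48, 49, 52, 49, 47, 48, 49, 48, 47, 48, 49, 48]  (not all equal)

Answer: never
Key observation: The state at step 15 reappears at step 19 — the system is in a cycle of period 4 from step 15 on.  No step 0..19 is synchronized, and the cycle repeats forever, so no step up to 80 (or ever) has all nodes equal.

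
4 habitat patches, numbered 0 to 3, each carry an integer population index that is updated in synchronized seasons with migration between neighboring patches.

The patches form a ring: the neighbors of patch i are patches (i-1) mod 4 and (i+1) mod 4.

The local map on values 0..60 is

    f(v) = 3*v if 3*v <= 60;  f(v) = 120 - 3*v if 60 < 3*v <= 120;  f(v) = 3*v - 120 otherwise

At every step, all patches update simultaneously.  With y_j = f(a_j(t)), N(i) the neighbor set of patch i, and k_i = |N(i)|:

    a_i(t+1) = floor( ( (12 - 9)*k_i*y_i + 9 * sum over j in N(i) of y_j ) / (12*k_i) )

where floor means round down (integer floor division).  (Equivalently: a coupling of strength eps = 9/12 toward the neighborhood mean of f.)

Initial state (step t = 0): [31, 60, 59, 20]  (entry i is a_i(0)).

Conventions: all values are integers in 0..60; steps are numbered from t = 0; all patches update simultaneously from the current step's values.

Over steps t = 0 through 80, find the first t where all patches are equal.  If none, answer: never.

Answer: never
Key observation: The state at step 16 reappears at step 17 — the system is in a cycle of period 1 from step 16 on.  No step 0..17 is synchronized, and the cycle repeats forever, so no step up to 80 (or ever) has all patches equal.

Derivation:
t=0: [31, 60, 59, 20]  (not all equal)
t=1: [51, 46, 59, 46]  (not all equal)
t=2: [21, 38, 27, 38]  (not all equal)
t=3: [18, 37, 14, 37]  (not all equal)
t=4: [20, 38, 17, 38]  (not all equal)
t=5: [19, 43, 17, 43]  (not all equal)
t=6: [21, 42, 19, 42]  (not all equal)
t=7: [18, 44, 18, 44]  (not all equal)
t=8: [22, 43, 22, 43]  (not all equal)
t=9: [20, 42, 20, 42]  (not all equal)
t=10: [19, 46, 19, 46]  (not all equal)
t=11: [27, 47, 27, 47]  (not all equal)
t=12: [25, 34, 25, 34]  (not all equal)
t=13: [24, 38, 24, 38]  (not all equal)
t=14: [16, 37, 16, 37]  (not all equal)
t=15: [18, 38, 18, 38]  (not all equal)
t=16: [18, 42, 18, 42]  (not all equal)
t=17: [18, 42, 18, 42]  (not all equal)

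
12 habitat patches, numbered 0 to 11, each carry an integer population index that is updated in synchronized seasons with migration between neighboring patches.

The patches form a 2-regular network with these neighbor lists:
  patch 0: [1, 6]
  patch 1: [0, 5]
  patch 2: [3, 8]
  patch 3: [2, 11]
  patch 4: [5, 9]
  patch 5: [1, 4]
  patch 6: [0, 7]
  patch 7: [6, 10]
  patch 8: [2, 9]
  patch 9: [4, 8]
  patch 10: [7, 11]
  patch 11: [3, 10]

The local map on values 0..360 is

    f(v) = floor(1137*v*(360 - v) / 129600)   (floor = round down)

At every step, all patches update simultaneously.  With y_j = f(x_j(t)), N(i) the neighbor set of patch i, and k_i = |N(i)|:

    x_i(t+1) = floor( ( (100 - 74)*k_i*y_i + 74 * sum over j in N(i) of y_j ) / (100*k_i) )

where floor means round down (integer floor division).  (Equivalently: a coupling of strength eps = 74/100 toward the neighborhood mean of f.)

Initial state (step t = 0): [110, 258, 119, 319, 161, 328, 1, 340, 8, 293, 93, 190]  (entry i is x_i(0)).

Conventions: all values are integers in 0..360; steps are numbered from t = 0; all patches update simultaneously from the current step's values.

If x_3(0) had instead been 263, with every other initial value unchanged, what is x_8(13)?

Answer: x_8(13) = 193
Key observation: This trace re-runs the system from the modified initial state.

Derivation:
t=0: [110, 258, 119, 263, 161, 328, 1, 340, 8, 293, 93, 190]
t=1: [148, 183, 156, 255, 170, 212, 111, 96, 162, 157, 182, 236]
t=2: [266, 277, 263, 258, 278, 281, 246, 252, 279, 281, 250, 258]
t=3: [222, 205, 216, 227, 195, 198, 233, 242, 205, 197, 235, 234]
t=4: [268, 275, 271, 264, 281, 280, 259, 255, 276, 280, 254, 259]
t=5: [216, 205, 212, 220, 195, 198, 226, 232, 203, 197, 232, 229]
t=6: [271, 276, 274, 269, 281, 280, 265, 261, 278, 280, 261, 264]
t=7: [211, 203, 206, 214, 195, 197, 218, 223, 200, 196, 224, 220]
t=8: [275, 278, 277, 274, 281, 280, 271, 268, 280, 281, 268, 270]
t=9: [205, 200, 201, 206, 194, 196, 210, 214, 197, 194, 214, 211]
t=10: [278, 280, 279, 277, 282, 281, 276, 274, 281, 281, 274, 275]
t=11: [199, 196, 197, 201, 193, 194, 202, 204, 195, 193, 205, 203]
t=12: [281, 281, 281, 280, 282, 282, 280, 279, 281, 282, 278, 279]
t=13: [194, 193, 194, 196, 192, 192, 196, 197, 193, 192, 198, 197]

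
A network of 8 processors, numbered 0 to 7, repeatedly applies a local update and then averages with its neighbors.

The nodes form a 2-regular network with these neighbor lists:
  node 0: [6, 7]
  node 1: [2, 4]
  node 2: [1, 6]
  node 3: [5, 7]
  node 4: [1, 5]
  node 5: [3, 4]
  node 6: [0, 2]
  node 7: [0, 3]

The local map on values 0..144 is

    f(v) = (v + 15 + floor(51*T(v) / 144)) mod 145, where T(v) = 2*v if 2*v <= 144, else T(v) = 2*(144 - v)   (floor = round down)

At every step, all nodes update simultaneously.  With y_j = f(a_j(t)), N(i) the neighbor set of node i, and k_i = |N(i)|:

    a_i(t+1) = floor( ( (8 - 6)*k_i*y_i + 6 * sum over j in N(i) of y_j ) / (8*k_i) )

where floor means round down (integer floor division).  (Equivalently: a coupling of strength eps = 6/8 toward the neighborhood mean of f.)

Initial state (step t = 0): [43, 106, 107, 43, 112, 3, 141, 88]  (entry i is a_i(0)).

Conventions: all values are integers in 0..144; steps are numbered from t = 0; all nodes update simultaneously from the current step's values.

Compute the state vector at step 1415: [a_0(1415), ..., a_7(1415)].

Simulating step by step:
t=0: [43, 106, 107, 43, 112, 3, 141, 88]
t=1: [80, 3, 6, 82, 9, 39, 37, 101]
t=2: [64, 25, 43, 65, 45, 84, 81, 105]
t=3: [84, 81, 95, 85, 97, 116, 114, 94]
t=4: [91, 89, 90, 91, 54, 54, 108, 141]
t=5: [41, 129, 90, 80, 120, 120, 108, 110]
t=6: [23, 58, 40, 39, 7, 56, 86, 85]
t=7: [119, 69, 116, 114, 90, 67, 86, 85]
t=8: [107, 88, 104, 102, 133, 87, 39, 39]
t=9: [61, 40, 84, 83, 109, 39, 22, 21]
t=10: [68, 74, 85, 84, 62, 74, 110, 110]
t=11: [35, 132, 88, 88, 133, 132, 103, 103]
t=12: [20, 59, 40, 40, 10, 59, 81, 81]
t=13: [117, 71, 116, 116, 94, 71, 84, 84]
t=14: [107, 89, 105, 105, 138, 89, 39, 39]
t=15: [61, 40, 84, 84, 109, 40, 22, 22]
t=16: [68, 74, 85, 85, 63, 74, 110, 110]
t=17: [35, 133, 88, 88, 134, 133, 103, 103]
t=18: [20, 59, 40, 40, 10, 59, 81, 81]

Answer: [35, 133, 88, 88, 134, 133, 103, 103]
Key observation: The state at step 12, [20, 59, 40, 40, 10, 59, 81, 81], reappears at step 18: the system is in a cycle of period 6 from step 12 on.  Therefore the state at step 1415 equals the state at step 12 + ((1415 - 12) mod 6) = 17, which is [35, 133, 88, 88, 134, 133, 103, 103].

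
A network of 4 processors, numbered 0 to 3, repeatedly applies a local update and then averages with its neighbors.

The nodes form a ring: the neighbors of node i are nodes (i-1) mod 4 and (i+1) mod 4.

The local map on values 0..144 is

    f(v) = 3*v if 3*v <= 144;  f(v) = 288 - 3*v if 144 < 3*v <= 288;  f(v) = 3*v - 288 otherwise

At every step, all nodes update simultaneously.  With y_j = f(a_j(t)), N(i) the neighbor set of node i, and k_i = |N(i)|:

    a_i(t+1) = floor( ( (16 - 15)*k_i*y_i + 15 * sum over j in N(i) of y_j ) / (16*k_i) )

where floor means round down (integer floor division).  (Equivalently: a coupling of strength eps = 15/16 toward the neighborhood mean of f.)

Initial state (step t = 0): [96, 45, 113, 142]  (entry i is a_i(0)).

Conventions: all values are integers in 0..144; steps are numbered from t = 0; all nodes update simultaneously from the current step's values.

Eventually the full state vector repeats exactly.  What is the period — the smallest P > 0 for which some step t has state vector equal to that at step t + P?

Simulating step by step:
t=0: [96, 45, 113, 142]
t=1: [127, 32, 131, 32]
t=2: [95, 98, 96, 98]
t=3: [5, 1, 5, 1]
t=4: [3, 14, 3, 14]
t=5: [39, 11, 39, 11]
t=6: [38, 111, 38, 111]
t=7: [49, 109, 49, 109]
t=8: [45, 134, 45, 134]
t=9: [115, 133, 115, 133]
t=10: [107, 60, 107, 60]
t=11: [103, 37, 103, 37]
t=12: [105, 26, 105, 26]
t=13: [74, 30, 74, 30]
t=14: [88, 67, 88, 67]
t=15: [83, 27, 83, 27]
t=16: [78, 41, 78, 41]
t=17: [118, 58, 118, 58]
t=18: [111, 69, 111, 69]
t=19: [78, 47, 78, 47]
t=20: [135, 59, 135, 59]
t=21: [111, 116, 111, 116]
t=22: [59, 45, 59, 45]
t=23: [133, 112, 133, 112]
t=24: [51, 107, 51, 107]
t=25: [39, 128, 39, 128]
t=26: [97, 115, 97, 115]
t=27: [53, 6, 53, 6]
t=28: [24, 122, 24, 122]
t=29: [77, 72, 77, 72]
t=30: [71, 57, 71, 57]
t=31: [114, 77, 114, 77]
t=32: [56, 54, 56, 54]
t=33: [125, 120, 125, 120]
t=34: [72, 86, 72, 86]
t=35: [32, 69, 32, 69]
t=36: [81, 95, 81, 95]
t=37: [5, 42, 5, 42]
t=38: [119, 21, 119, 21]
t=39: [63, 68, 63, 68]
t=40: [84, 98, 84, 98]
t=41: [7, 34, 7, 34]
t=42: [96, 26, 96, 26]
t=43: [73, 4, 73, 4]
t=44: [15, 65, 15, 65]
t=45: [90, 48, 90, 48]
t=46: [136, 25, 136, 25]
t=47: [77, 117, 77, 117]
t=48: [62, 57, 62, 57]
t=49: [116, 102, 116, 102]
t=50: [20, 57, 20, 57]
t=51: [113, 63, 113, 63]
t=52: [96, 54, 96, 54]
t=53: [118, 7, 118, 7]
t=54: [23, 63, 23, 63]
t=55: [97, 70, 97, 70]
t=56: [73, 7, 73, 7]
t=57: [24, 66, 24, 66]
t=58: [88, 73, 88, 73]
t=59: [66, 26, 66, 26]
t=60: [78, 89, 78, 89]
t=61: [23, 51, 23, 51]
t=62: [130, 73, 130, 73]
t=63: [71, 99, 71, 99]
t=64: [13, 70, 13, 70]
t=65: [75, 41, 75, 41]
t=66: [119, 66, 119, 66]
t=67: [88, 70, 88, 70]
t=68: [74, 27, 74, 27]
t=69: [80, 66, 80, 66]
t=70: [87, 50, 87, 50]
t=71: [131, 33, 131, 33]
t=72: [99, 104, 99, 104]
t=73: [23, 9, 23, 9]
t=74: [29, 66, 29, 66]
t=75: [89, 87, 89, 87]
t=76: [26, 21, 26, 21]
t=77: [63, 77, 63, 77]
t=78: [59, 96, 59, 96]
t=79: [6, 104, 6, 104]
t=80: [23, 18, 23, 18]
t=81: [54, 68, 54, 68]
t=82: [86, 123, 86, 123]
t=83: [77, 33, 77, 33]
t=84: [96, 59, 96, 59]
t=85: [104, 6, 104, 6]
t=86: [18, 23, 18, 23]
t=87: [68, 54, 68, 54]
t=88: [123, 86, 123, 86]
t=89: [33, 77, 33, 77]
t=90: [59, 96, 59, 96]

Answer: 12
Key observation: The state at step 78, [59, 96, 59, 96], reappears at step 90 — and no state repeats earlier — so the cycle the system enters has period 12.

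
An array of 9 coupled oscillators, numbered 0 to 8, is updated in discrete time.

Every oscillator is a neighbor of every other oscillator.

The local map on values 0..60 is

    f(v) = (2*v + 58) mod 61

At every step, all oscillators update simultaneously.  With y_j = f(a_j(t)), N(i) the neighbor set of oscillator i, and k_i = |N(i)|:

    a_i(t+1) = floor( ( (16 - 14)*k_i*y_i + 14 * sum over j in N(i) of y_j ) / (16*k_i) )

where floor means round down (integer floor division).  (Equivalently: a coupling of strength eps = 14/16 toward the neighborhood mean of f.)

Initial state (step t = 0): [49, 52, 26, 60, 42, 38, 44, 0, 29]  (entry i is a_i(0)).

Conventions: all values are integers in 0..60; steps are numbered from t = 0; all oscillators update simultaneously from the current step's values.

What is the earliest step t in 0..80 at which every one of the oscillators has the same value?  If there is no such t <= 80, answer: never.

Answer: 1
Key observation: Synchronization is absorbing here: once all oscillators are equal they stay equal, and step 1 is the first all-equal step.

Derivation:
t=0: [49, 52, 26, 60, 42, 38, 44, 0, 29]  (not all equal)
t=1: [38, 38, 38, 38, 38, 38, 38, 38, 38]  (all equal)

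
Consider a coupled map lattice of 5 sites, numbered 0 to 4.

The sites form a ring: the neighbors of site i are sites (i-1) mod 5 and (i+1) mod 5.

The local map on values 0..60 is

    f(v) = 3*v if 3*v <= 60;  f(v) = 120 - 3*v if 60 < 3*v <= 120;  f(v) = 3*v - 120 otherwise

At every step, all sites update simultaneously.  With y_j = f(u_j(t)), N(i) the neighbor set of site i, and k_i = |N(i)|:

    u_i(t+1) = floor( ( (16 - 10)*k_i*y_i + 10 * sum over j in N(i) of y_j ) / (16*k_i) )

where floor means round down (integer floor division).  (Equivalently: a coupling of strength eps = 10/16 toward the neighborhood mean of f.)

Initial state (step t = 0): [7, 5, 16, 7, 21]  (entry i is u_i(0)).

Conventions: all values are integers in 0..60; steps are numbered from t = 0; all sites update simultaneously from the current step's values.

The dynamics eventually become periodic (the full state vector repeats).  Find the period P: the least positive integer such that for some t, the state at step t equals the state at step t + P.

Answer: 22
Key observation: The state at step 24, [10, 13, 21, 22, 15], reappears at step 46 — and no state repeats earlier — so the cycle the system enters has period 22.

Derivation:
t=0: [7, 5, 16, 7, 21]
t=1: [30, 27, 29, 40, 34]
t=2: [29, 34, 24, 15, 16]
t=3: [33, 32, 37, 46, 42]
t=4: [17, 18, 16, 11, 14]
t=5: [49, 51, 45, 40, 42]
t=6: [22, 25, 15, 6, 10]
t=7: [43, 47, 36, 30, 33]
t=8: [16, 14, 20, 21, 20]
t=9: [49, 49, 53, 58, 55]
t=10: [32, 30, 39, 46, 42]
t=11: [20, 19, 16, 9, 15]
t=12: [54, 55, 44, 39, 44]
t=13: [33, 33, 19, 8, 18]
t=14: [31, 32, 35, 43, 34]
t=15: [23, 22, 15, 13, 18]
t=16: [52, 50, 45, 45, 48]
t=17: [30, 27, 19, 17, 24]
t=18: [38, 41, 49, 51, 43]
t=19: [6, 11, 21, 23, 15]
t=20: [31, 35, 47, 51, 38]
t=21: [16, 20, 22, 20, 21]
t=22: [54, 54, 57, 57, 55]
t=23: [42, 44, 48, 49, 45]
t=24: [10, 13, 21, 22, 15]
t=25: [37, 41, 50, 52, 43]
t=26: [7, 13, 23, 25, 17]
t=27: [36, 37, 45, 48, 39]
t=28: [8, 11, 15, 14, 12]
t=29: [30, 33, 40, 41, 34]
t=30: [23, 17, 7, 6, 17]
t=31: [51, 41, 29, 29, 40]
t=32: [13, 21, 23, 22, 20]
t=33: [51, 49, 53, 54, 51]
t=34: [31, 32, 36, 38, 35]
t=35: [22, 21, 13, 10, 15]
t=36: [52, 50, 41, 37, 43]
t=37: [25, 23, 13, 7, 17]
t=38: [48, 45, 37, 36, 39]
t=39: [14, 15, 11, 8, 12]
t=40: [41, 40, 33, 30, 34]
t=41: [6, 7, 17, 23, 17]
t=42: [29, 29, 41, 51, 40]
t=43: [22, 23, 21, 13, 20]
t=44: [54, 53, 49, 51, 51]
t=45: [38, 36, 32, 31, 35]
t=46: [10, 13, 21, 22, 15]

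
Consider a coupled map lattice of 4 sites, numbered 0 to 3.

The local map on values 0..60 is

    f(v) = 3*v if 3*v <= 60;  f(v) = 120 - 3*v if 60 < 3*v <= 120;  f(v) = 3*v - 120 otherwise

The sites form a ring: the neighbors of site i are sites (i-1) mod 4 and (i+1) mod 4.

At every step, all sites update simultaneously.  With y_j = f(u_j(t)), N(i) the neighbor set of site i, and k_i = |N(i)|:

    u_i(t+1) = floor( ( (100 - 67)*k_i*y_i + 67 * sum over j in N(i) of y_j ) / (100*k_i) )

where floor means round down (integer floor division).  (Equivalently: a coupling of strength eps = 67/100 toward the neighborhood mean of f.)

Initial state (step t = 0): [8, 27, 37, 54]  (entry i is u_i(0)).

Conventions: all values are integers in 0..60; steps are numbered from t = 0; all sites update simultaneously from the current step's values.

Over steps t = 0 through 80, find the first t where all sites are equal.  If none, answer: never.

Answer: 9
Key observation: Synchronization is absorbing here: once all sites are equal they stay equal, and step 9 is the first all-equal step.

Derivation:
t=0: [8, 27, 37, 54]  (not all equal)
t=1: [35, 23, 30, 24]  (not all equal)
t=2: [38, 31, 43, 30]  (not all equal)
t=3: [21, 13, 22, 14]  (not all equal)
t=4: [45, 50, 44, 51]  (not all equal)
t=5: [26, 18, 25, 19]  (not all equal)
t=6: [51, 46, 52, 47]  (not all equal)
t=7: [23, 29, 24, 30]  (not all equal)
t=8: [37, 44, 36, 43]  (not all equal)
t=9: [10, 10, 10, 10]  (all equal)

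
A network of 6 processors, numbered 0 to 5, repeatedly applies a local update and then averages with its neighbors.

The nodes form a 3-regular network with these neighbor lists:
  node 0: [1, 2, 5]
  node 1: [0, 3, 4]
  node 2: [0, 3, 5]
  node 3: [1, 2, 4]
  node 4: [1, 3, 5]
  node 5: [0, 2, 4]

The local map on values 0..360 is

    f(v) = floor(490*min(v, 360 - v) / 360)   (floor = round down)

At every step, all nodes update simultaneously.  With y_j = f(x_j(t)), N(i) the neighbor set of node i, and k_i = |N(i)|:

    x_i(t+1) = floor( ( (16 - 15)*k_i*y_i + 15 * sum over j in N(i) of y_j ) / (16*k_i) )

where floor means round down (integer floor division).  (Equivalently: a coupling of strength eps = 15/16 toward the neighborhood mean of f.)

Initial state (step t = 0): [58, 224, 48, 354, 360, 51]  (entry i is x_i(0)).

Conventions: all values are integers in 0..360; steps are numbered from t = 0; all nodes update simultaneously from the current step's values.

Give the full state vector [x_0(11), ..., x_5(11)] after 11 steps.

Answer: [244, 241, 242, 243, 243, 242]

Derivation:
t=0: [58, 224, 48, 354, 360, 51]
t=1: [104, 38, 52, 78, 81, 49]
t=2: [67, 114, 102, 78, 76, 104]
t=3: [141, 103, 114, 130, 132, 112]
t=4: [151, 179, 171, 159, 157, 173]
t=5: [234, 213, 219, 228, 230, 217]
t=6: [193, 176, 181, 188, 190, 180]
t=7: [241, 231, 235, 237, 238, 234]
t=8: [171, 165, 166, 170, 170, 166]
t=9: [225, 230, 229, 226, 226, 229]
t=10: [177, 181, 180, 178, 178, 180]
t=11: [244, 241, 242, 243, 243, 242]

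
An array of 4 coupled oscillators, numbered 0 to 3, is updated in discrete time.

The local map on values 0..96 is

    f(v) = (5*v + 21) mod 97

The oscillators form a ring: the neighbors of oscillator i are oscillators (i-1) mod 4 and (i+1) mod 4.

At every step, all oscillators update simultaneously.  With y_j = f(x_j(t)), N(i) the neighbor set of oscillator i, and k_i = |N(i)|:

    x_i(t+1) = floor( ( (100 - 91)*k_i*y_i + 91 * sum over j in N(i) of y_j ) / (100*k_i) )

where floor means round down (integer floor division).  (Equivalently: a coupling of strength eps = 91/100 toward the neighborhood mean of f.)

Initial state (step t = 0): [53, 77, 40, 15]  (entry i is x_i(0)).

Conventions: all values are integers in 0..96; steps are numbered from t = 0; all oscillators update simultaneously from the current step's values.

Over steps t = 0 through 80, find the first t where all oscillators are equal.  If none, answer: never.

Answer: 31
Key observation: Synchronization is absorbing here: once all oscillators are equal they stay equal, and step 31 is the first all-equal step.

Derivation:
t=0: [53, 77, 40, 15]  (not all equal)
t=1: [60, 55, 54, 62]  (not all equal)
t=2: [23, 14, 20, 17]  (not all equal)
t=3: [49, 36, 47, 29]  (not all equal)
t=4: [41, 61, 40, 67]  (not all equal)
t=5: [48, 29, 47, 32]  (not all equal)
t=6: [75, 64, 75, 66]  (not all equal)
t=7: [50, 11, 50, 12]  (not all equal)
t=8: [78, 76, 78, 77]  (not all equal)
t=9: [16, 22, 16, 22]  (not all equal)
t=10: [31, 6, 31, 6]  (not all equal)
t=11: [53, 76, 53, 76]  (not all equal)
t=12: [20, 84, 20, 84]  (not all equal)
t=13: [50, 26, 50, 26]  (not all equal)
t=14: [56, 74, 56, 74]  (not all equal)
t=15: [3, 9, 3, 9]  (not all equal)
t=16: [63, 38, 63, 38]  (not all equal)
t=17: [19, 42, 19, 42]  (not all equal)
t=18: [35, 20, 35, 20]  (not all equal)
t=19: [22, 3, 22, 3]  (not all equal)
t=20: [35, 34, 35, 34]  (not all equal)
t=21: [85, 10, 85, 10]  (not all equal)
t=22: [69, 59, 69, 59]  (not all equal)
t=23: [29, 70, 29, 70]  (not all equal)
t=24: [79, 69, 79, 69]  (not all equal)
t=25: [70, 32, 70, 32]  (not all equal)
t=26: [83, 80, 83, 80]  (not all equal)
t=27: [34, 46, 34, 46]  (not all equal)
t=28: [60, 90, 60, 90]  (not all equal)
t=29: [78, 34, 78, 34]  (not all equal)
t=30: [87, 29, 87, 29]  (not all equal)
t=31: [68, 68, 68, 68]  (all equal)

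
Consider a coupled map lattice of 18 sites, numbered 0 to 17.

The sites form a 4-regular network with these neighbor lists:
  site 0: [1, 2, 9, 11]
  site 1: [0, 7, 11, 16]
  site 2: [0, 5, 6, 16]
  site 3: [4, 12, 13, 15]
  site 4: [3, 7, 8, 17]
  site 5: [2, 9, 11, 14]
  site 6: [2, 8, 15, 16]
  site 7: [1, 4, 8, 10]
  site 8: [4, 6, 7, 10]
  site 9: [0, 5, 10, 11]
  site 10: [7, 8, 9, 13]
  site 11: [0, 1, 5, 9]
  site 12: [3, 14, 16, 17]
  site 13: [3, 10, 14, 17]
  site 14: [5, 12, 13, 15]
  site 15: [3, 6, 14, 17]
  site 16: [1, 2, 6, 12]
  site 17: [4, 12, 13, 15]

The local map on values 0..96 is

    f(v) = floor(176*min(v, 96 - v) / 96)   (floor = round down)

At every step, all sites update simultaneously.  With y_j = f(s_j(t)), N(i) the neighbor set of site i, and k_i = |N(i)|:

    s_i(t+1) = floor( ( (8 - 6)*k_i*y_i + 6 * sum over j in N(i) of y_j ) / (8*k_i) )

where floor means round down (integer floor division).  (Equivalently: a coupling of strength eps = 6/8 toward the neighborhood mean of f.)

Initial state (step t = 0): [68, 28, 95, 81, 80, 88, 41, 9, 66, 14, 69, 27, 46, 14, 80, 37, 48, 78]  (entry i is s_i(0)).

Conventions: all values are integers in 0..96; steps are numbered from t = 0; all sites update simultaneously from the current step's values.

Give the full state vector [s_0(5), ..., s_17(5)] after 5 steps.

Answer: [31, 27, 30, 35, 29, 33, 30, 26, 26, 31, 28, 32, 33, 32, 35, 34, 30, 35]

Derivation:
t=0: [68, 28, 95, 81, 80, 88, 41, 9, 66, 14, 69, 27, 46, 14, 80, 37, 48, 78]
t=1: [36, 51, 43, 45, 31, 23, 58, 38, 45, 36, 34, 38, 54, 32, 42, 47, 61, 46]
t=2: [71, 70, 64, 72, 73, 64, 75, 70, 68, 61, 67, 65, 76, 71, 68, 80, 73, 72]
t=3: [53, 47, 48, 39, 45, 57, 43, 47, 46, 55, 52, 54, 42, 47, 44, 40, 44, 39]
t=4: [80, 81, 79, 77, 79, 77, 80, 83, 82, 76, 82, 77, 75, 78, 77, 74, 81, 77]
t=5: [31, 27, 30, 35, 29, 33, 30, 26, 26, 31, 28, 32, 33, 32, 35, 34, 30, 35]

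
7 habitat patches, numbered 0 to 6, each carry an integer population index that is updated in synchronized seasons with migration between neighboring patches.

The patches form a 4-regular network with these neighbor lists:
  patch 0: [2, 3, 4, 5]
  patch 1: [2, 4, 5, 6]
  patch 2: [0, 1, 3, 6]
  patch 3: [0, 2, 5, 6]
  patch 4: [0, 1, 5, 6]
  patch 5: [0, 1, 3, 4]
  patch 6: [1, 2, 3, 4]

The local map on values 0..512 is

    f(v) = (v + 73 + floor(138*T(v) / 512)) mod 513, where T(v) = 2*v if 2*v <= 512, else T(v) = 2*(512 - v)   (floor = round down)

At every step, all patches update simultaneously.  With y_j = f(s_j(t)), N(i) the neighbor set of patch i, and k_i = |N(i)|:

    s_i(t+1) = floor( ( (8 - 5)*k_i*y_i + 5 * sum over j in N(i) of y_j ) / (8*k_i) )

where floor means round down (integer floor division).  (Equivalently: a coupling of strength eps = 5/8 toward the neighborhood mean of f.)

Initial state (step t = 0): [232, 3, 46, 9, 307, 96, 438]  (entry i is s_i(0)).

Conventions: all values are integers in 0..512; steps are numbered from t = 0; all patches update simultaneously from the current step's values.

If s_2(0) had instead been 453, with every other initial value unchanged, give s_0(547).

Answer: s_0(547) = 353
Key observation: The state at step 37, [71, 71, 71, 71, 71, 71, 71], reappears at step 41: the system is in a cycle of period 4 from step 37 on.  Therefore the state at step 547 equals the state at step 37 + ((547 - 37) mod 4) = 39, which is [353, 353, 353, 353, 353, 353, 353].

Derivation:
t=0: [232, 3, 453, 9, 307, 96, 438]
t=1: [292, 152, 114, 146, 303, 251, 122]
t=2: [414, 342, 303, 337, 418, 418, 306]
t=3: [173, 351, 421, 350, 174, 176, 422]
t=4: [318, 307, 228, 307, 318, 394, 228]
t=5: [408, 395, 455, 395, 408, 314, 455]
t=6: [99, 101, 33, 101, 99, 198, 33]
t=7: [233, 218, 171, 218, 233, 282, 171]
t=8: [419, 400, 373, 400, 419, 441, 373]
t=9: [25, 20, 14, 20, 25, 29, 14]
t=10: [108, 103, 99, 103, 108, 110, 99]
t=11: [236, 232, 229, 232, 236, 237, 229]
t=12: [433, 430, 428, 430, 433, 434, 428]
t=13: [34, 34, 33, 34, 34, 35, 33]
t=14: [124, 124, 123, 124, 124, 125, 123]
t=15: [263, 263, 262, 263, 263, 263, 262]
t=16: [469, 469, 469, 469, 469, 470, 469]
t=17: [52, 52, 52, 52, 52, 52, 52]
t=18: [153, 153, 153, 153, 153, 153, 153]
t=19: [308, 308, 308, 308, 308, 308, 308]
t=20: [490, 490, 490, 490, 490, 490, 490]
t=21: [61, 61, 61, 61, 61, 61, 61]
t=22: [166, 166, 166, 166, 166, 166, 166]
t=23: [328, 328, 328, 328, 328, 328, 328]
t=24: [500, 500, 500, 500, 500, 500, 500]
t=25: [66, 66, 66, 66, 66, 66, 66]
t=26: [174, 174, 174, 174, 174, 174, 174]
t=27: [340, 340, 340, 340, 340, 340, 340]
t=28: [505, 505, 505, 505, 505, 505, 505]
t=29: [68, 68, 68, 68, 68, 68, 68]
t=30: [177, 177, 177, 177, 177, 177, 177]
t=31: [345, 345, 345, 345, 345, 345, 345]
t=32: [508, 508, 508, 508, 508, 508, 508]
t=33: [70, 70, 70, 70, 70, 70, 70]
t=34: [180, 180, 180, 180, 180, 180, 180]
t=35: [350, 350, 350, 350, 350, 350, 350]
t=36: [510, 510, 510, 510, 510, 510, 510]
t=37: [71, 71, 71, 71, 71, 71, 71]
t=38: [182, 182, 182, 182, 182, 182, 182]
t=39: [353, 353, 353, 353, 353, 353, 353]
t=40: [511, 511, 511, 511, 511, 511, 511]
t=41: [71, 71, 71, 71, 71, 71, 71]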